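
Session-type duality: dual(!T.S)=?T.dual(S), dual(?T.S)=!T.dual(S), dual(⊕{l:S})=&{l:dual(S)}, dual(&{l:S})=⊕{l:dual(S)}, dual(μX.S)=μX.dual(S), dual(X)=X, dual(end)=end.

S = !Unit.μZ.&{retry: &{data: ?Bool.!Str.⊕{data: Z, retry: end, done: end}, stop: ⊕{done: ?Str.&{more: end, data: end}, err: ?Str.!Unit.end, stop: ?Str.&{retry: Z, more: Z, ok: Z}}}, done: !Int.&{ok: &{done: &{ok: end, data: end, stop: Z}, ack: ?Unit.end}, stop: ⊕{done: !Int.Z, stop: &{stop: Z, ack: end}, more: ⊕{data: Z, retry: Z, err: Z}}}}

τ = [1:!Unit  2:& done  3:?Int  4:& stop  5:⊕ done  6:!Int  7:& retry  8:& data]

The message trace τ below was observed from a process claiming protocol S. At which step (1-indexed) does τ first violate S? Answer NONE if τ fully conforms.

step 1: !Unit  ok  state: μZ.…
step 2: & done  ok  state: !Int.&{ok: &{done: &{ok: end, data: end, stop: μZ.…}, ack: ?Unit.end}, stop: ⊕{done: !Int.μZ.…, stop: &{stop: μZ.…, ack: end}, more: ⊕{data: μZ.…, retry: μZ.…, err: μZ.…}}}
step 3: got ?Int, protocol expects !Int  ✗

3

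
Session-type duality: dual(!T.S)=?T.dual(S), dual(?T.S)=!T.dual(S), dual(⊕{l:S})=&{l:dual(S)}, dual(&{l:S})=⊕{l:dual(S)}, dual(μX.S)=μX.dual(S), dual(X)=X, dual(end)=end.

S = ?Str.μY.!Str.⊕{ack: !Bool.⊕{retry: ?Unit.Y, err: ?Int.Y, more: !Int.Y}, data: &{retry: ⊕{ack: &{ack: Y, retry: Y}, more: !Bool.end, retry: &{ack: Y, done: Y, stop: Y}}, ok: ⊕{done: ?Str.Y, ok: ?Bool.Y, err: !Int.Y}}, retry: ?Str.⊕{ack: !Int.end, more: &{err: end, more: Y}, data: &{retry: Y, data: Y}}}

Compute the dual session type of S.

!Str.μY.?Str.&{ack: ?Bool.&{retry: !Unit.Y, err: !Int.Y, more: ?Int.Y}, data: ⊕{retry: &{ack: ⊕{ack: Y, retry: Y}, more: ?Bool.end, retry: ⊕{ack: Y, done: Y, stop: Y}}, ok: &{done: !Str.Y, ok: !Bool.Y, err: ?Int.Y}}, retry: !Str.&{ack: ?Int.end, more: ⊕{err: end, more: Y}, data: ⊕{retry: Y, data: Y}}}

?Str ↦ !Str
  μY ↦ μY  (μ self-dual)
    !Str ↦ ?Str
      ⊕{ack,data,retry} ↦ &{ack,data,retry}  (internal→external)
        case ack:
          !Bool ↦ ?Bool
            ⊕{retry,err,more} ↦ &{retry,err,more}  (internal→external)
              case retry:
                ?Unit ↦ !Unit
                  Y ↦ Y
              case err:
                ?Int ↦ !Int
                  Y ↦ Y
              case more:
                !Int ↦ ?Int
                  Y ↦ Y
        case data:
          &{retry,ok} ↦ ⊕{retry,ok}  (external→internal)
            case retry:
              ⊕{ack,more,retry} ↦ &{ack,more,retry}  (internal→external)
                case ack:
                  &{ack,retry} ↦ ⊕{ack,retry}  (external→internal)
                    case ack:
                      Y ↦ Y
                    case retry:
                      Y ↦ Y
                case more:
                  !Bool ↦ ?Bool
                    end ↦ end
                case retry:
                  &{ack,done,stop} ↦ ⊕{ack,done,stop}  (external→internal)
                    case ack:
                      Y ↦ Y
                    case done:
                      Y ↦ Y
                    case stop:
                      Y ↦ Y
            case ok:
              ⊕{done,ok,err} ↦ &{done,ok,err}  (internal→external)
                case done:
                  ?Str ↦ !Str
                    Y ↦ Y
                case ok:
                  ?Bool ↦ !Bool
                    Y ↦ Y
                case err:
                  !Int ↦ ?Int
                    Y ↦ Y
        case retry:
          ?Str ↦ !Str
            ⊕{ack,more,data} ↦ &{ack,more,data}  (internal→external)
              case ack:
                !Int ↦ ?Int
                  end ↦ end
              case more:
                &{err,more} ↦ ⊕{err,more}  (external→internal)
                  case err:
                    end ↦ end
                  case more:
                    Y ↦ Y
              case data:
                &{retry,data} ↦ ⊕{retry,data}  (external→internal)
                  case retry:
                    Y ↦ Y
                  case data:
                    Y ↦ Y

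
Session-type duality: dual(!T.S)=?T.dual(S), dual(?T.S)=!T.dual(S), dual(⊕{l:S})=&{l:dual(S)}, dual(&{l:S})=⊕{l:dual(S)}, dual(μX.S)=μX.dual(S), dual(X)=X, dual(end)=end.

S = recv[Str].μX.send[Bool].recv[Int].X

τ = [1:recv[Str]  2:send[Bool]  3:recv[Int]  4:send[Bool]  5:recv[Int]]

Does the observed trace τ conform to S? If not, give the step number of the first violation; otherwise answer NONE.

[1] recv[Str]  ✓  cont: μX.…
[2] send[Bool]  ✓  cont: recv[Int].μX.…
[3] recv[Int]  ✓  cont: μX.…
[4] send[Bool]  ✓  cont: recv[Int].μX.…
[5] recv[Int]  ✓  cont: μX.…
all 5 steps conform

NONE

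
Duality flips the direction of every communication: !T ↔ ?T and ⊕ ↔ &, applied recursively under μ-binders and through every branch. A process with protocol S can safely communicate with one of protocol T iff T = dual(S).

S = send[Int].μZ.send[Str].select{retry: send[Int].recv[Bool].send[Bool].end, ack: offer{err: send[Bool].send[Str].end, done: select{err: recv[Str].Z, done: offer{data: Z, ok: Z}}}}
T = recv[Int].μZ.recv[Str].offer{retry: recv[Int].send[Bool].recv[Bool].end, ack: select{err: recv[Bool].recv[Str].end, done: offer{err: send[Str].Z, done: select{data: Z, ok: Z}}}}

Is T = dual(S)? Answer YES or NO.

send[Int] ‖ recv[Int]  ok
  μZ ‖ μZ  ok (μ self-dual)
    send[Str] ‖ recv[Str]  ok
      select{retry,ack} ‖ offer{retry,ack}  ok same labels
        • retry:
          send[Int] ‖ recv[Int]  ok
            recv[Bool] ‖ send[Bool]  ok
              send[Bool] ‖ recv[Bool]  ok
                end ‖ end  ok
        • ack:
          offer{err,done} ‖ select{err,done}  ok same labels
            • err:
              send[Bool] ‖ recv[Bool]  ok
                send[Str] ‖ recv[Str]  ok
                  end ‖ end  ok
            • done:
              select{err,done} ‖ offer{err,done}  ok same labels
                • err:
                  recv[Str] ‖ send[Str]  ok
                    Z ‖ Z  ok
                • done:
                  offer{data,ok} ‖ select{data,ok}  ok same labels
                    • data:
                      Z ‖ Z  ok
                    • ok:
                      Z ‖ Z  ok

YES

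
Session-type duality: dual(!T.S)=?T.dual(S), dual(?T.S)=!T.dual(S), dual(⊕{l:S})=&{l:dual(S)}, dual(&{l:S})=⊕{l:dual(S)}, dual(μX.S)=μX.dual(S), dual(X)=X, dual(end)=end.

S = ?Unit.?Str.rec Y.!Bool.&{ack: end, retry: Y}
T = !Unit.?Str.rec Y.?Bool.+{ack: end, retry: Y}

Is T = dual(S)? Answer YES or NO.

NO

?Unit | !Unit  ok
  ?Str | ?Str  ✗ same direction on both sides — not dual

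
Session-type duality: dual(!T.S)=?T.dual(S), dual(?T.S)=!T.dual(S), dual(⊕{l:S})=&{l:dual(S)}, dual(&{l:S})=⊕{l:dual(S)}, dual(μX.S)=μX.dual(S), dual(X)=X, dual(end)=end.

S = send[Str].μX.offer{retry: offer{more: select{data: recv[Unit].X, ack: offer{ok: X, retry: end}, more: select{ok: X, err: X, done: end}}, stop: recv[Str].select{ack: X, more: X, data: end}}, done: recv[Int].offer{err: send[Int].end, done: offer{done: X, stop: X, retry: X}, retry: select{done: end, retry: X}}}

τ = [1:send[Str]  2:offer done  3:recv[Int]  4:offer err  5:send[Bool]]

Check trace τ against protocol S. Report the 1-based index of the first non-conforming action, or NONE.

[1] send[Str]  match  now at μX.…
[2] offer done  match  now at recv[Int].offer{err: send[Int].end, done: offer{done: μX.…, stop: μX.…, retry: μX.…}, retry: select{done: end, retry: μX.…}}
[3] recv[Int]  match  now at offer{err: send[Int].end, done: offer{done: μX.…, stop: μX.…, retry: μX.…}, retry: select{done: end, retry: μX.…}}
[4] offer err  match  now at send[Int].end
[5] got send[Bool], protocol expects send[Int]  ✗

5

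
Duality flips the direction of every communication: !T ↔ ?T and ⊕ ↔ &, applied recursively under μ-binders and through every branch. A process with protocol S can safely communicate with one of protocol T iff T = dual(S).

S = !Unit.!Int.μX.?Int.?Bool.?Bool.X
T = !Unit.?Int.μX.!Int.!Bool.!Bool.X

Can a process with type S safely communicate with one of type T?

NO

!Unit vs !Unit  ✗ same direction on both sides — not dual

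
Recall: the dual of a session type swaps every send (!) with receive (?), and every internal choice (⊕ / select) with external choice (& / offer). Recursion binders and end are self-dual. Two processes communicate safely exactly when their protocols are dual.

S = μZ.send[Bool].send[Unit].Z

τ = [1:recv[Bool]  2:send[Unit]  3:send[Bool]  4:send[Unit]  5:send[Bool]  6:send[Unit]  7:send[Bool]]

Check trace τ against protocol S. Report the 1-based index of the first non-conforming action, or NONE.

[1] got recv[Bool], protocol expects send[Bool]  ✗

1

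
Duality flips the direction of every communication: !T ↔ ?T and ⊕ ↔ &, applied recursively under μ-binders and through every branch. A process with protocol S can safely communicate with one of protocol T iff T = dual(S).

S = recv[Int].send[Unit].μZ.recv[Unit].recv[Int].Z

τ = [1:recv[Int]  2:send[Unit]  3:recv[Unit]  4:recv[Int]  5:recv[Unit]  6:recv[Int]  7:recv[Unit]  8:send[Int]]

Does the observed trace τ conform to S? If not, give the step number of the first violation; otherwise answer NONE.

8

step 1: recv[Int]  ✓  now at send[Unit].μZ.…
step 2: send[Unit]  ✓  now at μZ.…
step 3: recv[Unit]  ✓  now at recv[Int].μZ.…
step 4: recv[Int]  ✓  now at μZ.…
step 5: recv[Unit]  ✓  now at recv[Int].μZ.…
step 6: recv[Int]  ✓  now at μZ.…
step 7: recv[Unit]  ✓  now at recv[Int].μZ.…
step 8: got send[Int], protocol expects recv[Int]  ✗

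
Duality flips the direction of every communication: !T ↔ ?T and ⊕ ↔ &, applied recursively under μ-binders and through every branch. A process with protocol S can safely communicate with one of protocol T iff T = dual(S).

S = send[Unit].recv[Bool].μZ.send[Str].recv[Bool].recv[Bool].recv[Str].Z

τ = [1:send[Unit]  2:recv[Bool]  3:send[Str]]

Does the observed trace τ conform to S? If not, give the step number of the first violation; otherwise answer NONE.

NONE

step 1: send[Unit]  ok  residual = recv[Bool].μZ.…
step 2: recv[Bool]  ok  residual = μZ.…
step 3: send[Str]  ok  residual = recv[Bool].recv[Bool].recv[Str].μZ.…
τ conforms to S (length 3)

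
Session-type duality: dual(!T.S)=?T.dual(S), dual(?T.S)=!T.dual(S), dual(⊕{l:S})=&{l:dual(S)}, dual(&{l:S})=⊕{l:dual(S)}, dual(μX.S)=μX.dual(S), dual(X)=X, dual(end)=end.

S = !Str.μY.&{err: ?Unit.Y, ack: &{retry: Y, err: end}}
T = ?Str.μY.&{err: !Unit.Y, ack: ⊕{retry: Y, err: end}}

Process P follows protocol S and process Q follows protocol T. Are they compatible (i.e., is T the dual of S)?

!Str | ?Str  ok
  μY | μY  ok (rec unchanged)
    &{err,ack} | &{err,ack}  ✗ choice polarity not flipped — not dual

NO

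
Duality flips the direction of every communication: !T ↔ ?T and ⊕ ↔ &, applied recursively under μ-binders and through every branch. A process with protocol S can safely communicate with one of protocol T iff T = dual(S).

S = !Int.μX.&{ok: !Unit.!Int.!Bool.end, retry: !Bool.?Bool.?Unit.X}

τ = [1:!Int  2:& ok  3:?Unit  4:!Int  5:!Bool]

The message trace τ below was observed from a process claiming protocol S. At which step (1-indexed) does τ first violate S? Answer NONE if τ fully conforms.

3

[1] !Int  ✓  residual = μX.…
[2] & ok  ✓  residual = !Unit.!Int.!Bool.end
[3] got ?Unit, protocol expects !Unit  ✗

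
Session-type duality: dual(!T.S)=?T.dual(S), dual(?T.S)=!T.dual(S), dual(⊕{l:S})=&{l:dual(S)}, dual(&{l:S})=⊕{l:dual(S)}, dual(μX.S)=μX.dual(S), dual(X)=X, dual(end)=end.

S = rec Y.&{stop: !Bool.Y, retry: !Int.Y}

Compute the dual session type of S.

rec Y ↦ rec Y  (μ self-dual)
  &{stop,retry} ↦ +{stop,retry}  (external→internal)
    case stop:
      !Bool ↦ ?Bool
        Y ↦ Y
    case retry:
      !Int ↦ ?Int
        Y ↦ Y

rec Y.+{stop: ?Bool.Y, retry: ?Int.Y}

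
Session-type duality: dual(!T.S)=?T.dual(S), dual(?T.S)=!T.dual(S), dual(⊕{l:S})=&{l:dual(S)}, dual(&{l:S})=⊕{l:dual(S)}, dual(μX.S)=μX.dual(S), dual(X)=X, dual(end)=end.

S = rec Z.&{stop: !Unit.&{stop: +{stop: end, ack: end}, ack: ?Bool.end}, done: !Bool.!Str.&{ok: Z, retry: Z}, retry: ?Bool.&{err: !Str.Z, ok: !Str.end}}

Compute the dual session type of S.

rec Z ↦ rec Z  (binder kept)
  &{stop,done,retry} ↦ +{stop,done,retry}  (&→⊕)
    • stop:
      !Unit ↦ ?Unit
        &{stop,ack} ↦ +{stop,ack}  (&→⊕)
          • stop:
            +{stop,ack} ↦ &{stop,ack}  (⊕→&)
              • stop:
                dual(end) = end
              • ack:
                dual(end) = end
          • ack:
            ?Bool ↦ !Bool
              dual(end) = end
    • done:
      !Bool ↦ ?Bool
        !Str ↦ ?Str
          &{ok,retry} ↦ +{ok,retry}  (&→⊕)
            • ok:
              dual(Z) = Z
            • retry:
              dual(Z) = Z
    • retry:
      ?Bool ↦ !Bool
        &{err,ok} ↦ +{err,ok}  (&→⊕)
          • err:
            !Str ↦ ?Str
              dual(Z) = Z
          • ok:
            !Str ↦ ?Str
              dual(end) = end

rec Z.+{stop: ?Unit.+{stop: &{stop: end, ack: end}, ack: !Bool.end}, done: ?Bool.?Str.+{ok: Z, retry: Z}, retry: !Bool.+{err: ?Str.Z, ok: ?Str.end}}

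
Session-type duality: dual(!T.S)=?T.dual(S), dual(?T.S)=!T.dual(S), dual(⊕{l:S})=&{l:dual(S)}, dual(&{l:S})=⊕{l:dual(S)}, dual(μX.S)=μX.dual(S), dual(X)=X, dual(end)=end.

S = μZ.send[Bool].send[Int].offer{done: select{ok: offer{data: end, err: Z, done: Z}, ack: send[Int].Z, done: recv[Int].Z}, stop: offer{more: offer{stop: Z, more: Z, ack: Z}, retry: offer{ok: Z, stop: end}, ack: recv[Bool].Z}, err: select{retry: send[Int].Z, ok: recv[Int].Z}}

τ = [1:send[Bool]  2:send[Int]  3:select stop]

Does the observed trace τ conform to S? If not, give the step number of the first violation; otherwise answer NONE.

3

step 1: send[Bool]  ✓  residual = send[Int].offer{done: select{ok: offer{data: end, err: μZ.…, done: μZ.…}, ack: send[Int].μZ.…, done: recv[Int].μZ.…}, stop: offer{more: offer{stop: μZ.…, more: μZ.…, ack: μZ.…}, retry: offer{ok: μZ.…, stop: end}, ack: recv[Bool].μZ.…}, err: select{retry: send[Int].μZ.…, ok: recv[Int].μZ.…}}
step 2: send[Int]  ✓  residual = offer{done: select{ok: offer{data: end, err: μZ.…, done: μZ.…}, ack: send[Int].μZ.…, done: recv[Int].μZ.…}, stop: offer{more: offer{stop: μZ.…, more: μZ.…, ack: μZ.…}, retry: offer{ok: μZ.…, stop: end}, ack: recv[Bool].μZ.…}, err: select{retry: send[Int].μZ.…, ok: recv[Int].μZ.…}}
step 3: got select stop, protocol expects offer done or offer stop or offer err  ✗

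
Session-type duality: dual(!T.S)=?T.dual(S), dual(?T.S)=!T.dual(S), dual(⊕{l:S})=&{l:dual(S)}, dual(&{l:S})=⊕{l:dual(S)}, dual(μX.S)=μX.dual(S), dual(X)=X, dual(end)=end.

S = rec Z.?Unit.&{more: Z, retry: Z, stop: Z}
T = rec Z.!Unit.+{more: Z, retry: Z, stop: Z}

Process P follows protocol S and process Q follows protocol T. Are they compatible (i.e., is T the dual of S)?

YES

rec Z ‖ rec Z  match (rec unchanged)
  ?Unit ‖ !Unit  match
    &{more,retry,stop} ‖ +{more,retry,stop}  match same labels
      • more:
        Z ‖ Z  match
      • retry:
        Z ‖ Z  match
      • stop:
        Z ‖ Z  match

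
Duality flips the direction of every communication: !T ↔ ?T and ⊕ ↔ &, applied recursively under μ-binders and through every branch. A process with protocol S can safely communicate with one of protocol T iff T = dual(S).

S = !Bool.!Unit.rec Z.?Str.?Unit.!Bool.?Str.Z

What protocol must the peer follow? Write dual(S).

!Bool ↦ ?Bool
  !Unit ↦ ?Unit
    rec Z ↦ rec Z  (binder kept)
      ?Str ↦ !Str
        ?Unit ↦ !Unit
          !Bool ↦ ?Bool
            ?Str ↦ !Str
              Z self-dual

?Bool.?Unit.rec Z.!Str.!Unit.?Bool.!Str.Z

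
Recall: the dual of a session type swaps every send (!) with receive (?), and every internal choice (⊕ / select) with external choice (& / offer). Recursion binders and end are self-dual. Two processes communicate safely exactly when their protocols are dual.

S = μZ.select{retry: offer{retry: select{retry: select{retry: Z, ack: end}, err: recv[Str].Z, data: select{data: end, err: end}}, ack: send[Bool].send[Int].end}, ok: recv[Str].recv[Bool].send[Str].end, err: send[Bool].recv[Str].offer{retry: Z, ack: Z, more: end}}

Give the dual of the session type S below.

μZ.offer{retry: select{retry: offer{retry: offer{retry: Z, ack: end}, err: send[Str].Z, data: offer{data: end, err: end}}, ack: recv[Bool].recv[Int].end}, ok: send[Str].send[Bool].recv[Str].end, err: recv[Bool].send[Str].select{retry: Z, ack: Z, more: end}}

μZ → μZ  (rec unchanged)
  select{retry,ok,err} → offer{retry,ok,err}  (internal→external)
    case retry:
      offer{retry,ack} → select{retry,ack}  (external→internal)
        case retry:
          select{retry,err,data} → offer{retry,err,data}  (internal→external)
            case retry:
              select{retry,ack} → offer{retry,ack}  (internal→external)
                case retry:
                  Z self-dual
                case ack:
                  end self-dual
            case err:
              recv[Str] → send[Str]
                Z self-dual
            case data:
              select{data,err} → offer{data,err}  (internal→external)
                case data:
                  end self-dual
                case err:
                  end self-dual
        case ack:
          send[Bool] → recv[Bool]
            send[Int] → recv[Int]
              end self-dual
    case ok:
      recv[Str] → send[Str]
        recv[Bool] → send[Bool]
          send[Str] → recv[Str]
            end self-dual
    case err:
      send[Bool] → recv[Bool]
        recv[Str] → send[Str]
          offer{retry,ack,more} → select{retry,ack,more}  (external→internal)
            case retry:
              Z self-dual
            case ack:
              Z self-dual
            case more:
              end self-dual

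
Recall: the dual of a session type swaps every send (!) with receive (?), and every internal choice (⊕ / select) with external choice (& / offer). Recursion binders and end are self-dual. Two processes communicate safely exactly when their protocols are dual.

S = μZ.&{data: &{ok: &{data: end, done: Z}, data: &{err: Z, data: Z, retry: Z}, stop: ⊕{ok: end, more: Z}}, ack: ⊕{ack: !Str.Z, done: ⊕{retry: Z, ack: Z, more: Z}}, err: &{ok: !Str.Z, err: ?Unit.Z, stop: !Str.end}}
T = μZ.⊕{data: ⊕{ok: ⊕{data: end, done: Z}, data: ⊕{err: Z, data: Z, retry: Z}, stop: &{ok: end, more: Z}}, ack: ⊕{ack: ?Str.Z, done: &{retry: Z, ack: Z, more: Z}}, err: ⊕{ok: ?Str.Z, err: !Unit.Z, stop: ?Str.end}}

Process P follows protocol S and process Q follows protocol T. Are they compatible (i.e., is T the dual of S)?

μZ | μZ  ✓ (binder kept)
  &{data,ack,err} | ⊕{data,ack,err}  ✓ label sets agree
    [data]
      &{ok,data,stop} | ⊕{ok,data,stop}  ✓ label sets agree
        [ok]
          &{data,done} | ⊕{data,done}  ✓ label sets agree
            [data]
              end | end  ✓
            [done]
              Z | Z  ✓
        [data]
          &{err,data,retry} | ⊕{err,data,retry}  ✓ label sets agree
            [err]
              Z | Z  ✓
            [data]
              Z | Z  ✓
            [retry]
              Z | Z  ✓
        [stop]
          ⊕{ok,more} | &{ok,more}  ✓ label sets agree
            [ok]
              end | end  ✓
            [more]
              Z | Z  ✓
    [ack]
      ⊕{ack,done} | ⊕{ack,done}  ✗ choice polarity not flipped — not dual

NO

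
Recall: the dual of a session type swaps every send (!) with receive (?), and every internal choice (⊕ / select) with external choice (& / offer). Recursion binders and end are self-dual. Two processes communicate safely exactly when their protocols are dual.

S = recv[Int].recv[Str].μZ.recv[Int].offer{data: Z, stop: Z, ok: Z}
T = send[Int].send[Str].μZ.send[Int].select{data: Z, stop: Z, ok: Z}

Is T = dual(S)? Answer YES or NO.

YES

recv[Int] ‖ send[Int]  ✓
  recv[Str] ‖ send[Str]  ✓
    μZ ‖ μZ  ✓ (rec unchanged)
      recv[Int] ‖ send[Int]  ✓
        offer{data,stop,ok} ‖ select{data,stop,ok}  ✓ label sets agree
          case data:
            Z ‖ Z  ✓
          case stop:
            Z ‖ Z  ✓
          case ok:
            Z ‖ Z  ✓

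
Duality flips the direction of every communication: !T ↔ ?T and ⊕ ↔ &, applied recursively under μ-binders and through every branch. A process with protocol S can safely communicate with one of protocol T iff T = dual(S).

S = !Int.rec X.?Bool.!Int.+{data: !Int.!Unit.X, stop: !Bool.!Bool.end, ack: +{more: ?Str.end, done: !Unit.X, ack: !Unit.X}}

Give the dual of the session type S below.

?Int.rec X.!Bool.?Int.&{data: ?Int.?Unit.X, stop: ?Bool.?Bool.end, ack: &{more: !Str.end, done: ?Unit.X, ack: ?Unit.X}}

!Int = ?Int
  rec X = rec X  (rec unchanged)
    ?Bool = !Bool
      !Int = ?Int
        +{data,stop,ack} = &{data,stop,ack}  (⊕→&)
          • data:
            !Int = ?Int
              !Unit = ?Unit
                dual(X) = X
          • stop:
            !Bool = ?Bool
              !Bool = ?Bool
                dual(end) = end
          • ack:
            +{more,done,ack} = &{more,done,ack}  (⊕→&)
              • more:
                ?Str = !Str
                  dual(end) = end
              • done:
                !Unit = ?Unit
                  dual(X) = X
              • ack:
                !Unit = ?Unit
                  dual(X) = X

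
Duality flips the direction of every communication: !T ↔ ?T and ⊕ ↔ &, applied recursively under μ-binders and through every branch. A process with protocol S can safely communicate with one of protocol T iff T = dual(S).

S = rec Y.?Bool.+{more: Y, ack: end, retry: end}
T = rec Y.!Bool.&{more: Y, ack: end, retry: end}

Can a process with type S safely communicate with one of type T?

rec Y ‖ rec Y  ✓ (binder kept)
  ?Bool ‖ !Bool  ✓
    +{more,ack,retry} ‖ &{more,ack,retry}  ✓ same labels
      case more:
        Y ‖ Y  ✓
      case ack:
        end ‖ end  ✓
      case retry:
        end ‖ end  ✓

YES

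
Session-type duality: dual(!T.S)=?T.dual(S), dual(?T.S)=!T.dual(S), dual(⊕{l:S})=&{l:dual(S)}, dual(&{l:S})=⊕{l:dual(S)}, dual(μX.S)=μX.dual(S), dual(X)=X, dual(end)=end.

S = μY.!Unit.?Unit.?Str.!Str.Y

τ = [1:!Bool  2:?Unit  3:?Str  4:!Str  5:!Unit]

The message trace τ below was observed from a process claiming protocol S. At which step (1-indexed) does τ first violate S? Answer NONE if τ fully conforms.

1

@1 got !Bool, protocol expects !Unit  ✗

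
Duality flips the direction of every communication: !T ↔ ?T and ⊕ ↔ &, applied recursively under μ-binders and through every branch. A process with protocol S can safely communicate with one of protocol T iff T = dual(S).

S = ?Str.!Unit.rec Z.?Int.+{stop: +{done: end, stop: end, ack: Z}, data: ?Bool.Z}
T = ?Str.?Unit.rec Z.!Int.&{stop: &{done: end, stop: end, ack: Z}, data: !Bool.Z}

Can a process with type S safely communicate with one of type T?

NO

?Str ‖ ?Str  ✗ same direction on both sides — not dual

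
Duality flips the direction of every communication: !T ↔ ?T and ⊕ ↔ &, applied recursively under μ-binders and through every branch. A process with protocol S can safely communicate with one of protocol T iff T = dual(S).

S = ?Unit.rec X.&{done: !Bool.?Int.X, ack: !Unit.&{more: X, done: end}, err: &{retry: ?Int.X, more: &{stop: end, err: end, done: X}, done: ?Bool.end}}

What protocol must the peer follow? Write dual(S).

!Unit.rec X.+{done: ?Bool.!Int.X, ack: ?Unit.+{more: X, done: end}, err: +{retry: !Int.X, more: +{stop: end, err: end, done: X}, done: !Bool.end}}

?Unit → !Unit
  rec X → rec X  (μ self-dual)
    &{done,ack,err} → +{done,ack,err}  (offer→select)
      • done:
        !Bool → ?Bool
          ?Int → !Int
            X ↦ X
      • ack:
        !Unit → ?Unit
          &{more,done} → +{more,done}  (offer→select)
            • more:
              X ↦ X
            • done:
              end ↦ end
      • err:
        &{retry,more,done} → +{retry,more,done}  (offer→select)
          • retry:
            ?Int → !Int
              X ↦ X
          • more:
            &{stop,err,done} → +{stop,err,done}  (offer→select)
              • stop:
                end ↦ end
              • err:
                end ↦ end
              • done:
                X ↦ X
          • done:
            ?Bool → !Bool
              end ↦ end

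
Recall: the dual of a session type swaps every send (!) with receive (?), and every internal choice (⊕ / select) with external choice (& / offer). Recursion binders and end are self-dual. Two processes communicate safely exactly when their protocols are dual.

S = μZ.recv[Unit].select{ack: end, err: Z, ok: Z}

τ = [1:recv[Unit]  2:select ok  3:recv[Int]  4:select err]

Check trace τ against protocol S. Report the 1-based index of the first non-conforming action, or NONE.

3

[1] recv[Unit]  ok  state: select{ack: end, err: μZ.…, ok: μZ.…}
[2] select ok  ok  state: μZ.…
[3] got recv[Int], protocol expects recv[Unit]  ✗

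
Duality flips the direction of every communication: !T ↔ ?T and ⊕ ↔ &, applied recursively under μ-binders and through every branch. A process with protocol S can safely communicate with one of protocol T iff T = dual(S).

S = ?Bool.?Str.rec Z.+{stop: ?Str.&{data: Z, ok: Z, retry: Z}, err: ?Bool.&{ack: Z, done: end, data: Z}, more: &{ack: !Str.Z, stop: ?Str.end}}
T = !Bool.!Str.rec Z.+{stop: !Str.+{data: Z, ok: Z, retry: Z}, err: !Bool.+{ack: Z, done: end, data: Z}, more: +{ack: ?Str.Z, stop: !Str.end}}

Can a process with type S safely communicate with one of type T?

?Bool vs !Bool  ✓
  ?Str vs !Str  ✓
    rec Z vs rec Z  ✓ (binder kept)
      +{stop,err,more} vs +{stop,err,more}  ✗ choice polarity not flipped — not dual

NO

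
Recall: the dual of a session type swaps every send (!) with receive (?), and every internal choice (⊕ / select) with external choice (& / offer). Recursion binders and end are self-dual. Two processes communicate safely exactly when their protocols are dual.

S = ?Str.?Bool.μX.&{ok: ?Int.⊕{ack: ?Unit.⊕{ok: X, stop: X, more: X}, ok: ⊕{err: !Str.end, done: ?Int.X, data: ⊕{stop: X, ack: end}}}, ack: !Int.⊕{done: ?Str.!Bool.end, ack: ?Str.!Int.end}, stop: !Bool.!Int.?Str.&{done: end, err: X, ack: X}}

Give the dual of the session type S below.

!Str.!Bool.μX.⊕{ok: !Int.&{ack: !Unit.&{ok: X, stop: X, more: X}, ok: &{err: ?Str.end, done: !Int.X, data: &{stop: X, ack: end}}}, ack: ?Int.&{done: !Str.?Bool.end, ack: !Str.?Int.end}, stop: ?Bool.?Int.!Str.⊕{done: end, err: X, ack: X}}

?Str → !Str
  ?Bool → !Bool
    μX → μX  (binder kept)
      &{ok,ack,stop} → ⊕{ok,ack,stop}  (offer→select)
        • ok:
          ?Int → !Int
            ⊕{ack,ok} → &{ack,ok}  (internal→external)
              • ack:
                ?Unit → !Unit
                  ⊕{ok,stop,more} → &{ok,stop,more}  (internal→external)
                    • ok:
                      X self-dual
                    • stop:
                      X self-dual
                    • more:
                      X self-dual
              • ok:
                ⊕{err,done,data} → &{err,done,data}  (internal→external)
                  • err:
                    !Str → ?Str
                      end self-dual
                  • done:
                    ?Int → !Int
                      X self-dual
                  • data:
                    ⊕{stop,ack} → &{stop,ack}  (internal→external)
                      • stop:
                        X self-dual
                      • ack:
                        end self-dual
        • ack:
          !Int → ?Int
            ⊕{done,ack} → &{done,ack}  (internal→external)
              • done:
                ?Str → !Str
                  !Bool → ?Bool
                    end self-dual
              • ack:
                ?Str → !Str
                  !Int → ?Int
                    end self-dual
        • stop:
          !Bool → ?Bool
            !Int → ?Int
              ?Str → !Str
                &{done,err,ack} → ⊕{done,err,ack}  (offer→select)
                  • done:
                    end self-dual
                  • err:
                    X self-dual
                  • ack:
                    X self-dual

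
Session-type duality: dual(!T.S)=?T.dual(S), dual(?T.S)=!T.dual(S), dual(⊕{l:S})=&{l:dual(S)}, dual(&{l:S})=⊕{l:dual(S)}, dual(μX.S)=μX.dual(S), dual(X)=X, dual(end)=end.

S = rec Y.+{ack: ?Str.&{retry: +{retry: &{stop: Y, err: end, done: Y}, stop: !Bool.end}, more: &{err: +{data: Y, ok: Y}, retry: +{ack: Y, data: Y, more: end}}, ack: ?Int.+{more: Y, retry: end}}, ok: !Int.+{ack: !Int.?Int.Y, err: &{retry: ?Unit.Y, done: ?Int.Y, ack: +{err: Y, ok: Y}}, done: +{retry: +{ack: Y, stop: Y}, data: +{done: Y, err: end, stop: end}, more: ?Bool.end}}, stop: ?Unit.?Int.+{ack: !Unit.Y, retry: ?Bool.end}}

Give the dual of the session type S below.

rec Y.&{ack: !Str.+{retry: &{retry: +{stop: Y, err: end, done: Y}, stop: ?Bool.end}, more: +{err: &{data: Y, ok: Y}, retry: &{ack: Y, data: Y, more: end}}, ack: !Int.&{more: Y, retry: end}}, ok: ?Int.&{ack: ?Int.!Int.Y, err: +{retry: !Unit.Y, done: !Int.Y, ack: &{err: Y, ok: Y}}, done: &{retry: &{ack: Y, stop: Y}, data: &{done: Y, err: end, stop: end}, more: !Bool.end}}, stop: !Unit.!Int.&{ack: ?Unit.Y, retry: !Bool.end}}

rec Y ↦ rec Y  (binder kept)
  +{ack,ok,stop} ↦ &{ack,ok,stop}  (select→offer)
    • ack:
      ?Str ↦ !Str
        &{retry,more,ack} ↦ +{retry,more,ack}  (&→⊕)
          • retry:
            +{retry,stop} ↦ &{retry,stop}  (select→offer)
              • retry:
                &{stop,err,done} ↦ +{stop,err,done}  (&→⊕)
                  • stop:
                    Y ↦ Y
                  • err:
                    end ↦ end
                  • done:
                    Y ↦ Y
              • stop:
                !Bool ↦ ?Bool
                  end ↦ end
          • more:
            &{err,retry} ↦ +{err,retry}  (&→⊕)
              • err:
                +{data,ok} ↦ &{data,ok}  (select→offer)
                  • data:
                    Y ↦ Y
                  • ok:
                    Y ↦ Y
              • retry:
                +{ack,data,more} ↦ &{ack,data,more}  (select→offer)
                  • ack:
                    Y ↦ Y
                  • data:
                    Y ↦ Y
                  • more:
                    end ↦ end
          • ack:
            ?Int ↦ !Int
              +{more,retry} ↦ &{more,retry}  (select→offer)
                • more:
                  Y ↦ Y
                • retry:
                  end ↦ end
    • ok:
      !Int ↦ ?Int
        +{ack,err,done} ↦ &{ack,err,done}  (select→offer)
          • ack:
            !Int ↦ ?Int
              ?Int ↦ !Int
                Y ↦ Y
          • err:
            &{retry,done,ack} ↦ +{retry,done,ack}  (&→⊕)
              • retry:
                ?Unit ↦ !Unit
                  Y ↦ Y
              • done:
                ?Int ↦ !Int
                  Y ↦ Y
              • ack:
                +{err,ok} ↦ &{err,ok}  (select→offer)
                  • err:
                    Y ↦ Y
                  • ok:
                    Y ↦ Y
          • done:
            +{retry,data,more} ↦ &{retry,data,more}  (select→offer)
              • retry:
                +{ack,stop} ↦ &{ack,stop}  (select→offer)
                  • ack:
                    Y ↦ Y
                  • stop:
                    Y ↦ Y
              • data:
                +{done,err,stop} ↦ &{done,err,stop}  (select→offer)
                  • done:
                    Y ↦ Y
                  • err:
                    end ↦ end
                  • stop:
                    end ↦ end
              • more:
                ?Bool ↦ !Bool
                  end ↦ end
    • stop:
      ?Unit ↦ !Unit
        ?Int ↦ !Int
          +{ack,retry} ↦ &{ack,retry}  (select→offer)
            • ack:
              !Unit ↦ ?Unit
                Y ↦ Y
            • retry:
              ?Bool ↦ !Bool
                end ↦ end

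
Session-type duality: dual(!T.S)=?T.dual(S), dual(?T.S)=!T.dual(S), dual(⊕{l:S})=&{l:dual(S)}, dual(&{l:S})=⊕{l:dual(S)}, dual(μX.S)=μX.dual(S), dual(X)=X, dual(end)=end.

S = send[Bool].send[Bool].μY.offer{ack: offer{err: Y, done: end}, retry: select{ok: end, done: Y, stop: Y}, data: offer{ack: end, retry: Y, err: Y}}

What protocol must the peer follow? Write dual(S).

send[Bool] ↦ recv[Bool]
  send[Bool] ↦ recv[Bool]
    μY ↦ μY  (μ self-dual)
      offer{ack,retry,data} ↦ select{ack,retry,data}  (&→⊕)
        • ack:
          offer{err,done} ↦ select{err,done}  (&→⊕)
            • err:
              Y ↦ Y
            • done:
              end ↦ end
        • retry:
          select{ok,done,stop} ↦ offer{ok,done,stop}  (select→offer)
            • ok:
              end ↦ end
            • done:
              Y ↦ Y
            • stop:
              Y ↦ Y
        • data:
          offer{ack,retry,err} ↦ select{ack,retry,err}  (&→⊕)
            • ack:
              end ↦ end
            • retry:
              Y ↦ Y
            • err:
              Y ↦ Y

recv[Bool].recv[Bool].μY.select{ack: select{err: Y, done: end}, retry: offer{ok: end, done: Y, stop: Y}, data: select{ack: end, retry: Y, err: Y}}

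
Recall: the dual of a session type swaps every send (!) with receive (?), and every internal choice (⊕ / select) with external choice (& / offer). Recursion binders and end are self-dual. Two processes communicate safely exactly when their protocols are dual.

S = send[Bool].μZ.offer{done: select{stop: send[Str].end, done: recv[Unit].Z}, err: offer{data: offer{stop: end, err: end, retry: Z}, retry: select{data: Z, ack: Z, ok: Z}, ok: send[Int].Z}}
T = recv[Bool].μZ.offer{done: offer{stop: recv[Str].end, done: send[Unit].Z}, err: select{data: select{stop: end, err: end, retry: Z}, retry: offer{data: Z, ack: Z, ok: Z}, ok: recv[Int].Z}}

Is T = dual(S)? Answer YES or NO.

NO

send[Bool] vs recv[Bool]  ok
  μZ vs μZ  ok (rec unchanged)
    offer{done,err} vs offer{done,err}  ✗ choice polarity not flipped — not dual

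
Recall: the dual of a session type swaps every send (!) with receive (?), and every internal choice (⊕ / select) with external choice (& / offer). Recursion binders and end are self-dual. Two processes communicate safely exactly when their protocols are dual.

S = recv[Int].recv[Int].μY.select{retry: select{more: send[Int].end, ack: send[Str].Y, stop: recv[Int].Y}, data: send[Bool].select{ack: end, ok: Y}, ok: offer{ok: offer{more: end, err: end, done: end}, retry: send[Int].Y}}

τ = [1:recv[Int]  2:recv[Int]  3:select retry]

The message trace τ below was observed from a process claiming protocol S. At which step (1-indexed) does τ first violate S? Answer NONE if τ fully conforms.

NONE

step 1: recv[Int]  match  cont: recv[Int].μY.…
step 2: recv[Int]  match  cont: μY.…
step 3: select retry  match  cont: select{more: send[Int].end, ack: send[Str].μY.…, stop: recv[Int].μY.…}
all 3 steps conform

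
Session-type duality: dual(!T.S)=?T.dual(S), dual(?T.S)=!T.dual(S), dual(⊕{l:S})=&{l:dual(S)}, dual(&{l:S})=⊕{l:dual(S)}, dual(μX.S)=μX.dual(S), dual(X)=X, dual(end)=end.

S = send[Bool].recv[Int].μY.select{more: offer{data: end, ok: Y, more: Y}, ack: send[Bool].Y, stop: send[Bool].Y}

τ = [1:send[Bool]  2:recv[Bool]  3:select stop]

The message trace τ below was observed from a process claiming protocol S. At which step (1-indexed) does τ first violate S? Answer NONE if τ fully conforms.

2

@1 send[Bool]  ✓  state: recv[Int].μY.…
@2 got recv[Bool], protocol expects recv[Int]  ✗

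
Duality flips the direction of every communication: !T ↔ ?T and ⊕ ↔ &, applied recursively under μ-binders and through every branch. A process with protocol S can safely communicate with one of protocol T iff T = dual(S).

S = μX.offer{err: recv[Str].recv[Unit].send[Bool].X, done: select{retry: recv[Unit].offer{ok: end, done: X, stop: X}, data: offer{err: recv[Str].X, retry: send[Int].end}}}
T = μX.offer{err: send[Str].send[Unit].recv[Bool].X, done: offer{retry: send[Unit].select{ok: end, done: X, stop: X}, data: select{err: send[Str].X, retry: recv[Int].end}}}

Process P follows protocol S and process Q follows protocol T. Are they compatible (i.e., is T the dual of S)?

NO

μX vs μX  ✓ (rec unchanged)
  offer{err,done} vs offer{err,done}  ✗ choice polarity not flipped — not dual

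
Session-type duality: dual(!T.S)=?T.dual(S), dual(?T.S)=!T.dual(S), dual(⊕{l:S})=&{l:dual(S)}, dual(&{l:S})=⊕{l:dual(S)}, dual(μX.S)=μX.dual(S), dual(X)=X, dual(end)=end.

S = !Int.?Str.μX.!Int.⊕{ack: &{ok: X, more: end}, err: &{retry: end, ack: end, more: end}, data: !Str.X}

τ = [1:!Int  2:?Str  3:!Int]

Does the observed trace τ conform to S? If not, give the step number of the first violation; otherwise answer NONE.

step 1: !Int  match  now at ?Str.μX.…
step 2: ?Str  match  now at μX.…
step 3: !Int  match  now at ⊕{ack: &{ok: μX.…, more: end}, err: &{retry: end, ack: end, more: end}, data: !Str.μX.…}
τ conforms to S (length 3)

NONE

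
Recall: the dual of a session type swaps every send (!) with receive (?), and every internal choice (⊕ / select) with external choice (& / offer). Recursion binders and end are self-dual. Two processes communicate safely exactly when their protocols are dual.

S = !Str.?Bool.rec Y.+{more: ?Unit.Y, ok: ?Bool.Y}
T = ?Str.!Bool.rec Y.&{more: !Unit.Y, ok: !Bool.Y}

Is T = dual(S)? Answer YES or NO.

YES

!Str vs ?Str  ok
  ?Bool vs !Bool  ok
    rec Y vs rec Y  ok (binder kept)
      +{more,ok} vs &{more,ok}  ok labels match
        case more:
          ?Unit vs !Unit  ok
            Y vs Y  ok
        case ok:
          ?Bool vs !Bool  ok
            Y vs Y  ok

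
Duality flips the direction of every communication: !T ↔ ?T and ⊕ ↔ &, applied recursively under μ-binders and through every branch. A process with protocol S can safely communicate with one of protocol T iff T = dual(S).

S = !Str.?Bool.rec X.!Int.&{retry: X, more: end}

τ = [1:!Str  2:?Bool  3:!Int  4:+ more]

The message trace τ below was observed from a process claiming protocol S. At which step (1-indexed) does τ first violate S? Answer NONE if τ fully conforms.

4

step 1: !Str  match  now at ?Bool.rec X.…
step 2: ?Bool  match  now at rec X.…
step 3: !Int  match  now at &{retry: rec X.…, more: end}
step 4: got + more, protocol expects & retry or & more  ✗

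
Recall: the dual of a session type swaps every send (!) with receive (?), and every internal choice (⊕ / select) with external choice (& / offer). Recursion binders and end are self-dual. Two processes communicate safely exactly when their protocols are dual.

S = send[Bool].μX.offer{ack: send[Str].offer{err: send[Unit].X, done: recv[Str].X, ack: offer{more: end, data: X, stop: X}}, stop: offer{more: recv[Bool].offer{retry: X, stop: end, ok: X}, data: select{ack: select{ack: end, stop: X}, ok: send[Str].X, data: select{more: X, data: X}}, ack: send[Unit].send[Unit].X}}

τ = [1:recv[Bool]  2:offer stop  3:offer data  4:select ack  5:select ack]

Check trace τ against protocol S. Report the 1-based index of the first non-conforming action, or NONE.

[1] got recv[Bool], protocol expects send[Bool]  ✗

1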